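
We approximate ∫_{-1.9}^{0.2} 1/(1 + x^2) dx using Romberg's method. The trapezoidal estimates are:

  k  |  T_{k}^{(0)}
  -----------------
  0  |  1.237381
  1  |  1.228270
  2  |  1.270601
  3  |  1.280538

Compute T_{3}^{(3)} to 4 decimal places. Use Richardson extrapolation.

T_{1}^{(1)} = 1.228270 + (1.228270 − 1.237381)/3 = 1.225233
T_{2}^{(1)} = (4·1.270601 − 1.228270) / 3 = 1.284711
T_{3}^{(1)} = (4·1.280538 − 1.270601) / 3 = 1.283850
T_{2}^{(2)} = (16·1.284711 − 1.225233) / 15 = 1.288676
T_{3}^{(2)} = (16·1.283850 − 1.284711) / 15 = 1.283793
T_{3}^{(3)} = 1.283793 + (1.283793 − 1.288676)/63 = 1.283715

1.2837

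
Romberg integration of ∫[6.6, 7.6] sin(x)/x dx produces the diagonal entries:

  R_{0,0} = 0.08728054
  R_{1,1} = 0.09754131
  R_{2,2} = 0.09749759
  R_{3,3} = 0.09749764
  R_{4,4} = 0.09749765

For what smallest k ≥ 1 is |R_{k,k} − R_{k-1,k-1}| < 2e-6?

k = 3

|R_{1,1} − R_{0,0}| = 0.01026077 ≥ 2e-6
|R_{2,2} − R_{1,1}| = 0.00004372 ≥ 2e-6
|R_{3,3} − R_{2,2}| = 0.00000005 < 2e-6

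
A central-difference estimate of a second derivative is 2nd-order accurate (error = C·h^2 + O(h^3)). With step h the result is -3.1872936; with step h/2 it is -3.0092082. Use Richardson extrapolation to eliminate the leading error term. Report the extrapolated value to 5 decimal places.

Extrapolated value = (4·A(h/2) − A(h)) / (4 − 1)
= (4·(-3.0092082) − (-3.1872936)) / 3
= -8.8495392 / 3 = -2.9498464

-2.94985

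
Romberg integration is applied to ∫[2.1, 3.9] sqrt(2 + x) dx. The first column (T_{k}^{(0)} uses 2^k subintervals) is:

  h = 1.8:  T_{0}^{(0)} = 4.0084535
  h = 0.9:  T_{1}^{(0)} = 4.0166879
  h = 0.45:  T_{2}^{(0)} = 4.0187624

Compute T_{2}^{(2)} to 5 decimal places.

Richardson extrapolation on the trapezoidal column (denominator 4−1=3):
T_{1}^{(1)} = (4·4.0166879 − 4.0084535) / 3 = 4.0194327
T_{2}^{(1)} = 4.0187624 + (4.0187624 − 4.0166879)/3 = 4.0194539
T_{2}^{(2)} = 4.0194539 + (4.0194539 − 4.0194327)/15 = 4.0194553

4.01946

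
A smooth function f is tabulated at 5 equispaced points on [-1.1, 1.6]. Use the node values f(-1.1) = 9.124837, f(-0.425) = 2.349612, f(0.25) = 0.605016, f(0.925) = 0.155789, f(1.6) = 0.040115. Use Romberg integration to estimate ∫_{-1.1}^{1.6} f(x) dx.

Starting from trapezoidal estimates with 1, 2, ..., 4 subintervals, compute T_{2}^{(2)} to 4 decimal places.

4.5476

T_{0}^{(0)} (trapezoid, 1 panel, h=2.7000): 12.372685
T_{1}^{(0)} (trapezoid, 2 panels, h=1.3500): 7.003114
T_{2}^{(0)} (trapezoid, 4 panels, h=0.6750): 5.192703
T_{1}^{(1)} = 7.003114 + (7.003114 − 12.372685)/3 = 5.213257
T_{2}^{(1)} = 5.192703 + (5.192703 − 7.003114)/3 = 4.589233
T_{2}^{(2)} = 4.589233 + (4.589233 − 5.213257)/15 = 4.547631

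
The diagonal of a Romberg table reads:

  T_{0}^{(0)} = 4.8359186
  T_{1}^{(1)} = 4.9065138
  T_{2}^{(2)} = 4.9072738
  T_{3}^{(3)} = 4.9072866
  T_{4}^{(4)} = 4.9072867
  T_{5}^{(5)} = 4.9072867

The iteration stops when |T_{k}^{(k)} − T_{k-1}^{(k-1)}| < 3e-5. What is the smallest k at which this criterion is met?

k = 3

|T_{1}^{(1)} − T_{0}^{(0)}| = 0.0705952 ≥ 3e-5
|T_{2}^{(2)} − T_{1}^{(1)}| = 0.0007600 ≥ 3e-5
|T_{3}^{(3)} − T_{2}^{(2)}| = 0.0000128 < 3e-5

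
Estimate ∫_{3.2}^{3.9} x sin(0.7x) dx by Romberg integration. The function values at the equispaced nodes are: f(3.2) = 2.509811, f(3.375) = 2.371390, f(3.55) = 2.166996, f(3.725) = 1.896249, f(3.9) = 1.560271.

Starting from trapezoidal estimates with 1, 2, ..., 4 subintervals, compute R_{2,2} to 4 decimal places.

R_{0,0} (trapezoid, 1 panel, h=0.7000): 1.424529
R_{1,0} (trapezoid, 2 panels, h=0.3500): 1.470713
R_{2,0} (trapezoid, 4 panels, h=0.1750): 1.482193
R_{1,1} = 1.470713 + (1.470713 − 1.424529)/3 = 1.486108
R_{2,1} = 1.482193 + (1.482193 − 1.470713)/3 = 1.486020
R_{2,2} = 1.486020 + (1.486020 − 1.486108)/15 = 1.486014

1.4860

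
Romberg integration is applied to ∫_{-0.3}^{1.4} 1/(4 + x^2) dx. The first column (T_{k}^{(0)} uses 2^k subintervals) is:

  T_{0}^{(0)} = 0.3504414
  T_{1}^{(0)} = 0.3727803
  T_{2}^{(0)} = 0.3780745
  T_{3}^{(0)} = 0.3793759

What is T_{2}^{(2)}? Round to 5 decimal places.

Richardson extrapolation on the trapezoidal column (denominator 4−1=3):
T_{1}^{(1)} = (4·0.3727803 − 0.3504414) / 3 = 0.3802266
T_{2}^{(1)} = 0.3780745 + (0.3780745 − 0.3727803)/3 = 0.3798392
T_{2}^{(2)} = 0.3798392 + (0.3798392 − 0.3802266)/15 = 0.3798134

0.37981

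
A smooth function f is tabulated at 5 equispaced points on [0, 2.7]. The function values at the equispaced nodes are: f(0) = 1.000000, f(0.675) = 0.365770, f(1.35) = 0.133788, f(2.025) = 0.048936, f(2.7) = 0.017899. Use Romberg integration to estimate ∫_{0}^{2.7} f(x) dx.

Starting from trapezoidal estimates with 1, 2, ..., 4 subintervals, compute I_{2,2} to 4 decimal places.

I_{0,0} (trapezoid, 1 panel, h=2.7000): 1.374164
I_{1,0} (trapezoid, 2 panels, h=1.3500): 0.867696
I_{2,0} (trapezoid, 4 panels, h=0.6750): 0.713774
I_{1,1} = 0.867696 + (0.867696 − 1.374164)/3 = 0.698873
I_{2,1} = 0.713774 + (0.713774 − 0.867696)/3 = 0.662467
I_{2,2} = 0.662467 + (0.662467 − 0.698873)/15 = 0.660040

0.6600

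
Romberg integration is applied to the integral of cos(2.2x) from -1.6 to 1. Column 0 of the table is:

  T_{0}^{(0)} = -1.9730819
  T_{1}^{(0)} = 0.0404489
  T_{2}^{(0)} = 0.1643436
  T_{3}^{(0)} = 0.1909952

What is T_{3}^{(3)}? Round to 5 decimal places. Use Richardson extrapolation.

T_{1}^{(1)} = 0.0404489 + (0.0404489 − (-1.9730819))/3 = 0.7116258
T_{2}^{(1)} = 0.1643436 + (0.1643436 − 0.0404489)/3 = 0.2056418
T_{3}^{(1)} = 0.1909952 + (0.1909952 − 0.1643436)/3 = 0.1998791
T_{2}^{(2)} = (16·0.2056418 − 0.7116258) / 15 = 0.1719095
T_{3}^{(2)} = (16·0.1998791 − 0.2056418) / 15 = 0.1994949
T_{3}^{(3)} = (64·0.1994949 − 0.1719095) / 63 = 0.1999328
(Column j=1 coincides with Simpson's rule on the same nodes.)

0.19993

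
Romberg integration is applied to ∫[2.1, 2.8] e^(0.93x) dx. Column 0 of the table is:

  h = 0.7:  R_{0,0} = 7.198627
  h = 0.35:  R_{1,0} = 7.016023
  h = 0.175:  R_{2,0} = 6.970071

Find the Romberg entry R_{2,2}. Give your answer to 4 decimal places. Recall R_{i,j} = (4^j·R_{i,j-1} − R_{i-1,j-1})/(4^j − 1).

6.9547

Richardson extrapolation on the trapezoidal column (denominator 4−1=3):
R_{1,1} = (4·7.016023 − 7.198627) / 3 = 6.955155
R_{2,1} = (4·6.970071 − 7.016023) / 3 = 6.954754
R_{2,2} = (16·6.954754 − 6.955155) / 15 = 6.954727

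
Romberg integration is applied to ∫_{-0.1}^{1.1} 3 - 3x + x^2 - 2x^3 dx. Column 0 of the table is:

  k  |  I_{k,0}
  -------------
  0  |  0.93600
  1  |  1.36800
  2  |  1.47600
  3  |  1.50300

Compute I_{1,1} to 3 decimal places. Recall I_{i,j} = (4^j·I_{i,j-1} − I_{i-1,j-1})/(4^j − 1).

1.512

I_{1,1} = (4·1.36800 − 0.93600) / 3 = 1.51200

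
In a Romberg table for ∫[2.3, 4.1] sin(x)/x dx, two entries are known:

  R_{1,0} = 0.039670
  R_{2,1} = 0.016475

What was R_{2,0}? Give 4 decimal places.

0.0223

From R_{2,1} = (4·R_{2,0} − R_{1,0})/3, solve for R_{2,0}:
4·R_{2,0} = 3·0.016475 + 0.039670 = 0.089095
R_{2,0} = 0.022274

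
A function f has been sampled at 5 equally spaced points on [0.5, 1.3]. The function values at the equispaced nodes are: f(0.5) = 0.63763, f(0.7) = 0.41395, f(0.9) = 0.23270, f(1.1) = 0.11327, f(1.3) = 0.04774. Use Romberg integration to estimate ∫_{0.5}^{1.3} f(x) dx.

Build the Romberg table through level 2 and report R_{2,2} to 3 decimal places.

R_{0,0} (trapezoid, 1 panel, h=0.8000): 0.27415
R_{1,0} (trapezoid, 2 panels, h=0.4000): 0.23015
R_{2,0} (trapezoid, 4 panels, h=0.2000): 0.22052
R_{1,1} = 0.23015 + (0.23015 − 0.27415)/3 = 0.21548
R_{2,1} = 0.22052 + (0.22052 − 0.23015)/3 = 0.21731
R_{2,2} = 0.21731 + (0.21731 − 0.21548)/15 = 0.21743

0.217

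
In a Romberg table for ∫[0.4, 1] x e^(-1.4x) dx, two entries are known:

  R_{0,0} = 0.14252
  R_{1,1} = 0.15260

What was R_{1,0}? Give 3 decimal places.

0.150

From R_{1,1} = (4·R_{1,0} − R_{0,0})/3, solve for R_{1,0}:
4·R_{1,0} = 3·0.15260 + 0.14252 = 0.60032
R_{1,0} = 0.15008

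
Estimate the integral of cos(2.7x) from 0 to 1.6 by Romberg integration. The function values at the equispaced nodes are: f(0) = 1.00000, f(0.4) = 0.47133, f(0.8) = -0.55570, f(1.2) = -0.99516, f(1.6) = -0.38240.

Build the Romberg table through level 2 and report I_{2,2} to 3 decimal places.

I_{0,0} (trapezoid, 1 panel, h=1.6000): 0.49408
I_{1,0} (trapezoid, 2 panels, h=0.8000): -0.19752
I_{2,0} (trapezoid, 4 panels, h=0.4000): -0.30829
I_{1,1} = -0.19752 + (-0.19752 − 0.49408)/3 = -0.42805
I_{2,1} = -0.30829 + (-0.30829 − (-0.19752))/3 = -0.34521
I_{2,2} = -0.34521 + (-0.34521 − (-0.42805))/15 = -0.33969

-0.340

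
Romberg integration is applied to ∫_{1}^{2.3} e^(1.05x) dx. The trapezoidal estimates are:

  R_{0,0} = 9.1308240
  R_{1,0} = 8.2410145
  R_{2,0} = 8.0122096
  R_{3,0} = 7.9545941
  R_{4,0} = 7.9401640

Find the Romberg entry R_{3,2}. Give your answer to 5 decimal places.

R_{2,1} = (4·8.0122096 − 8.2410145) / 3 = 7.9359413
R_{3,1} = (4·7.9545941 − 8.0122096) / 3 = 7.9353889
R_{3,2} = (16·7.9353889 − 7.9359413) / 15 = 7.9353521

7.93535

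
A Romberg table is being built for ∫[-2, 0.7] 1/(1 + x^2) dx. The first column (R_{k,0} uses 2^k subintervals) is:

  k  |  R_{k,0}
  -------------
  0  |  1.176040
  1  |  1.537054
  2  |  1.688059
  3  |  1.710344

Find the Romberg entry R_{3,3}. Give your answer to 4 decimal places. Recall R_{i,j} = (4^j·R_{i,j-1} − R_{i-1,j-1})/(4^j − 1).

1.7160

Richardson extrapolation on the trapezoidal column (denominator 4−1=3):
R_{1,1} = (4·1.537054 − 1.176040) / 3 = 1.657392
R_{2,1} = 1.688059 + (1.688059 − 1.537054)/3 = 1.738394
R_{3,1} = (4·1.710344 − 1.688059) / 3 = 1.717772
R_{2,2} = (16·1.738394 − 1.657392) / 15 = 1.743794
R_{3,2} = 1.717772 + (1.717772 − 1.738394)/15 = 1.716397
R_{3,3} = (64·1.716397 − 1.743794) / 63 = 1.715962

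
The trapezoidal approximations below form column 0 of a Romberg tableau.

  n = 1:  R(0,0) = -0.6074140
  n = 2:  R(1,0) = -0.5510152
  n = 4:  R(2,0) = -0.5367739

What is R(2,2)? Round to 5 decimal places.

Richardson extrapolation on the trapezoidal column (denominator 4−1=3):
R(1,1) = -0.5510152 + (-0.5510152 − (-0.6074140))/3 = -0.5322156
R(2,1) = -0.5367739 + (-0.5367739 − (-0.5510152))/3 = -0.5320268
R(2,2) = -0.5320268 + (-0.5320268 − (-0.5322156))/15 = -0.5320142

-0.53201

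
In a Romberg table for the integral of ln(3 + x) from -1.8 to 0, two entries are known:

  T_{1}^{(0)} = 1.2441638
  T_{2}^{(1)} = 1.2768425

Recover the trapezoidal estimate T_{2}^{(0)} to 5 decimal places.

From T_{2}^{(1)} = (4·T_{2}^{(0)} − T_{1}^{(0)})/3, solve for T_{2}^{(0)}:
4·T_{2}^{(0)} = 3·1.2768425 + 1.2441638 = 5.0746913
T_{2}^{(0)} = 1.2686728

1.26867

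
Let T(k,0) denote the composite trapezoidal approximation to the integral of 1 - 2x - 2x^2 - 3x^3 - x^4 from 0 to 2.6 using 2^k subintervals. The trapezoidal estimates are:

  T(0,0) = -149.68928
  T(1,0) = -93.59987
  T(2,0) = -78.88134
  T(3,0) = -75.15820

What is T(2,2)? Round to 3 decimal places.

-73.913

T(1,1) = -93.59987 + (-93.59987 − (-149.68928))/3 = -74.90340
T(2,1) = -78.88134 + (-78.88134 − (-93.59987))/3 = -73.97516
T(2,2) = -73.97516 + (-73.97516 − (-74.90340))/15 = -73.91328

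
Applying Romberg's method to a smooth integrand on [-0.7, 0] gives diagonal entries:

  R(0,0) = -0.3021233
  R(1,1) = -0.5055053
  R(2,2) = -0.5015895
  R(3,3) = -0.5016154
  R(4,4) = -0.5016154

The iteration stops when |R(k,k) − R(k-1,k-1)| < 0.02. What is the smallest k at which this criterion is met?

k = 2

|R(1,1) − R(0,0)| = 0.2033820 ≥ 0.02
|R(2,2) − R(1,1)| = 0.0039158 < 0.02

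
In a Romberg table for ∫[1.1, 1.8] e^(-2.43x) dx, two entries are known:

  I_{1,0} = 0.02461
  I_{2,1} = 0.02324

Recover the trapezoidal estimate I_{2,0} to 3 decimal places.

From I_{2,1} = (4·I_{2,0} − I_{1,0})/3, solve for I_{2,0}:
4·I_{2,0} = 3·0.02324 + 0.02461 = 0.09433
I_{2,0} = 0.02358

0.024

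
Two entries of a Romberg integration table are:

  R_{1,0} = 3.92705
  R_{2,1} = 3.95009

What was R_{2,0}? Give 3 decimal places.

3.944

From R_{2,1} = (4·R_{2,0} − R_{1,0})/3, solve for R_{2,0}:
4·R_{2,0} = 3·3.95009 + 3.92705 = 15.77732
R_{2,0} = 3.94433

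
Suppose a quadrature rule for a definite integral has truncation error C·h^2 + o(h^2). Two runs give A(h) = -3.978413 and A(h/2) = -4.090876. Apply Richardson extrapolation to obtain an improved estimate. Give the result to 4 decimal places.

The leading error scales as h^2; refining by a factor of 2 reduces it by 2^2 = 4.
Extrapolated value = (4·A(h/2) − A(h)) / (4 − 1)
= (4·(-4.090876) − (-3.978413)) / 3
= -12.385091 / 3 = -4.128364

-4.1284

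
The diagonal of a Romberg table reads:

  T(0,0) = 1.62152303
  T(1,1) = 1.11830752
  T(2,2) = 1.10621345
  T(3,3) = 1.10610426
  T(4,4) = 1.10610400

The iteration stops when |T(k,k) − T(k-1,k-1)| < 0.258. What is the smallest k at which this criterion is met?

|T(1,1) − T(0,0)| = 0.50321551 ≥ 0.258
|T(2,2) − T(1,1)| = 0.01209407 < 0.258

k = 2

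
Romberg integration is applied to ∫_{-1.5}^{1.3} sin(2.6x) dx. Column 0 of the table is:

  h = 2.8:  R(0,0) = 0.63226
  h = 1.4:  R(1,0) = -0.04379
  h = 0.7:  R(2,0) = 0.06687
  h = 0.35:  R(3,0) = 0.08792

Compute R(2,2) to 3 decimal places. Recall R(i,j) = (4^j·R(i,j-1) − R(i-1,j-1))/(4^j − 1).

0.129

R(1,1) = -0.04379 + (-0.04379 − 0.63226)/3 = -0.26914
R(2,1) = (4·0.06687 − (-0.04379)) / 3 = 0.10376
R(2,2) = (16·0.10376 − (-0.26914)) / 15 = 0.12862
(Column j=1 coincides with Simpson's rule on the same nodes.)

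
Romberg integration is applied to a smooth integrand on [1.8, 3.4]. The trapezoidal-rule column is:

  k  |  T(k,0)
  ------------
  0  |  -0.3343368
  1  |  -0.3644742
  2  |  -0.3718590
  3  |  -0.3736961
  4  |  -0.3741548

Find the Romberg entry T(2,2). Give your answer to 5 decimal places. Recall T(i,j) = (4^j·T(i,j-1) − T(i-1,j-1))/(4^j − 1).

Richardson extrapolation on the trapezoidal column (denominator 4−1=3):
T(1,1) = -0.3644742 + (-0.3644742 − (-0.3343368))/3 = -0.3745200
T(2,1) = -0.3718590 + (-0.3718590 − (-0.3644742))/3 = -0.3743206
T(2,2) = -0.3743206 + (-0.3743206 − (-0.3745200))/15 = -0.3743073

-0.37431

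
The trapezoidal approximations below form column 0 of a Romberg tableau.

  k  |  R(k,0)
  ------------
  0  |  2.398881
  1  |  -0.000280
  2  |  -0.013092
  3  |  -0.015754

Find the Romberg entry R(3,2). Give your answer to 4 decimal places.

-0.0166

R(2,1) = (4·(-0.013092) − (-0.000280)) / 3 = -0.017363
R(3,1) = -0.015754 + (-0.015754 − (-0.013092))/3 = -0.016641
R(3,2) = -0.016641 + (-0.016641 − (-0.017363))/15 = -0.016593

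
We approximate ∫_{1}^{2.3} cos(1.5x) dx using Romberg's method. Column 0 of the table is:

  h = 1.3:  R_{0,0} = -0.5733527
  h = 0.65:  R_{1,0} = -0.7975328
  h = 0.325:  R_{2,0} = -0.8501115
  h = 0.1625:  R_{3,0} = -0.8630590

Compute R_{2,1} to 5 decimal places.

-0.86764

R_{2,1} = (4·(-0.8501115) − (-0.7975328)) / 3 = -0.8676377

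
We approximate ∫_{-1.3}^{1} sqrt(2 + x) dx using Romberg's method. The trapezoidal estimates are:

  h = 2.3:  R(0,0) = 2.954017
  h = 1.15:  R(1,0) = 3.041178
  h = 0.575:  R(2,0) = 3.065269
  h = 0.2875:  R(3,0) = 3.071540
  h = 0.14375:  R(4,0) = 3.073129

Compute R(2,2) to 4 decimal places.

R(1,1) = (4·3.041178 − 2.954017) / 3 = 3.070232
R(2,1) = (4·3.065269 − 3.041178) / 3 = 3.073299
R(2,2) = (16·3.073299 − 3.070232) / 15 = 3.073503
(Column j=1 coincides with Simpson's rule on the same nodes.)

3.0735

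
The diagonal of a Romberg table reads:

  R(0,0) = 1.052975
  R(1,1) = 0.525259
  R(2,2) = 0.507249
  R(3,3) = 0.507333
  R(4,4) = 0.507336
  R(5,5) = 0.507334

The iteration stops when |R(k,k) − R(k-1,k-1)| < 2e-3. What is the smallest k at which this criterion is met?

k = 3

|R(1,1) − R(0,0)| = 0.527716 ≥ 2e-3
|R(2,2) − R(1,1)| = 0.018010 ≥ 2e-3
|R(3,3) − R(2,2)| = 0.000084 < 2e-3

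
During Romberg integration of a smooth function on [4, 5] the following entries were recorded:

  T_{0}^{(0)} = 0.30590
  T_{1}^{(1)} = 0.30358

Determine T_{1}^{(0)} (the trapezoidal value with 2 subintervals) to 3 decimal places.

0.304

From T_{1}^{(1)} = (4·T_{1}^{(0)} − T_{0}^{(0)})/3, solve for T_{1}^{(0)}:
4·T_{1}^{(0)} = 3·0.30358 + 0.30590 = 1.21664
T_{1}^{(0)} = 0.30416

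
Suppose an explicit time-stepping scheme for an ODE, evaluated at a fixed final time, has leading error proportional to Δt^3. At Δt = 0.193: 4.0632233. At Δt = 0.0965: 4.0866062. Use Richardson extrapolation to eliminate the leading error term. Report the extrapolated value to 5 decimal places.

Extrapolated value = (8·A(Δt/2) − A(Δt)) / (8 − 1)
= (8·4.0866062 − 4.0632233) / 7
= 28.6296263 / 7 = 4.0899466

4.08995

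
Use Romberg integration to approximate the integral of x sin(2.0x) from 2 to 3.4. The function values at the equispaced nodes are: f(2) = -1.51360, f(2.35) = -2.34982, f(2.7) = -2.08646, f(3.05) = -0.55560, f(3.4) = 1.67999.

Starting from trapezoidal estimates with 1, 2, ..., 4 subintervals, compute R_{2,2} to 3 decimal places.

-1.818

R_{0,0} (trapezoid, 1 panel, h=1.4000): 0.11647
R_{1,0} (trapezoid, 2 panels, h=0.7000): -1.40229
R_{2,0} (trapezoid, 4 panels, h=0.3500): -1.71804
R_{1,1} = -1.40229 + (-1.40229 − 0.11647)/3 = -1.90854
R_{2,1} = -1.71804 + (-1.71804 − (-1.40229))/3 = -1.82329
R_{2,2} = -1.82329 + (-1.82329 − (-1.90854))/15 = -1.81761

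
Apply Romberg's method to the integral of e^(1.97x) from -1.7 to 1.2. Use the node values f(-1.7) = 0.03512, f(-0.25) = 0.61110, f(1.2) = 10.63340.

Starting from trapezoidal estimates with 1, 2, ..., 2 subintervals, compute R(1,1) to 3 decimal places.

6.338

R(0,0) (trapezoid, 1 panel, h=2.9000): 15.46935
R(1,0) (trapezoid, 2 panels, h=1.4500): 8.62077
R(1,1) = 8.62077 + (8.62077 − 15.46935)/3 = 6.33791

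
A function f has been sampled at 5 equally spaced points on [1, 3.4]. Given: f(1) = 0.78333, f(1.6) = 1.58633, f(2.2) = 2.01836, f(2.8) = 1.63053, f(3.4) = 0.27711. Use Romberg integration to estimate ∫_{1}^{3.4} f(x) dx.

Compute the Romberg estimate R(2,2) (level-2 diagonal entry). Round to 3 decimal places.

3.589

R(0,0) (trapezoid, 1 panel, h=2.4000): 1.27253
R(1,0) (trapezoid, 2 panels, h=1.2000): 3.05830
R(2,0) (trapezoid, 4 panels, h=0.6000): 3.45926
R(1,1) = 3.05830 + (3.05830 − 1.27253)/3 = 3.65356
R(2,1) = 3.45926 + (3.45926 − 3.05830)/3 = 3.59291
R(2,2) = 3.59291 + (3.59291 − 3.65356)/15 = 3.58887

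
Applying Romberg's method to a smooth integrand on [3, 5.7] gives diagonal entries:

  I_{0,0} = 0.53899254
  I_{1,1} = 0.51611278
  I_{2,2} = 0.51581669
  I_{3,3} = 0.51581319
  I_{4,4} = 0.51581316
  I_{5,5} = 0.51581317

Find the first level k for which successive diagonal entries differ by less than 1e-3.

|I_{1,1} − I_{0,0}| = 0.02287976 ≥ 1e-3
|I_{2,2} − I_{1,1}| = 0.00029609 < 1e-3

k = 2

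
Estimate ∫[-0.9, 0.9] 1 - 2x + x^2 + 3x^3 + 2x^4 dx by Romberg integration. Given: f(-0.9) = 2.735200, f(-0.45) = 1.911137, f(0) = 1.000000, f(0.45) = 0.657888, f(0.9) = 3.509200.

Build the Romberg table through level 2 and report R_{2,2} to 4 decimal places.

R_{0,0} (trapezoid, 1 panel, h=1.8000): 5.619960
R_{1,0} (trapezoid, 2 panels, h=0.9000): 3.709980
R_{2,0} (trapezoid, 4 panels, h=0.4500): 3.011051
R_{1,1} = 3.709980 + (3.709980 − 5.619960)/3 = 3.073320
R_{2,1} = 3.011051 + (3.011051 − 3.709980)/3 = 2.778075
R_{2,2} = 2.778075 + (2.778075 − 3.073320)/15 = 2.758392

2.7584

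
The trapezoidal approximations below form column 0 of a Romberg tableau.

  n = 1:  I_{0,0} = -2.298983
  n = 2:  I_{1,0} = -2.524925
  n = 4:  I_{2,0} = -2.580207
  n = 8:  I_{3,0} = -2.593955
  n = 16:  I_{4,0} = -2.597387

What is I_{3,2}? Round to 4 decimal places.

-2.5985

Richardson extrapolation on the trapezoidal column (denominator 4−1=3):
I_{2,1} = (4·(-2.580207) − (-2.524925)) / 3 = -2.598634
I_{3,1} = -2.593955 + (-2.593955 − (-2.580207))/3 = -2.598538
I_{3,2} = -2.598538 + (-2.598538 − (-2.598634))/15 = -2.598532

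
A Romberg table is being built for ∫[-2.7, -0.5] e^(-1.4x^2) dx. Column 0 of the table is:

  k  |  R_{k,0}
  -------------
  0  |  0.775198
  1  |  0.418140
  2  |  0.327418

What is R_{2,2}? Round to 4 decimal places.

0.2970

Richardson extrapolation on the trapezoidal column (denominator 4−1=3):
R_{1,1} = 0.418140 + (0.418140 − 0.775198)/3 = 0.299121
R_{2,1} = 0.327418 + (0.327418 − 0.418140)/3 = 0.297177
R_{2,2} = (16·0.297177 − 0.299121) / 15 = 0.297047
(Column j=1 coincides with Simpson's rule on the same nodes.)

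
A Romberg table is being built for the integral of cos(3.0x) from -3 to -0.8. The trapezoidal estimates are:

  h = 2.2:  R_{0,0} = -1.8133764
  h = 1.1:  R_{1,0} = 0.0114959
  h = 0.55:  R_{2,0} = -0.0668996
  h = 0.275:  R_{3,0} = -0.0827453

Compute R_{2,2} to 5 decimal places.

Richardson extrapolation on the trapezoidal column (denominator 4−1=3):
R_{1,1} = 0.0114959 + (0.0114959 − (-1.8133764))/3 = 0.6197867
R_{2,1} = (4·(-0.0668996) − 0.0114959) / 3 = -0.0930314
R_{2,2} = -0.0930314 + (-0.0930314 − 0.6197867)/15 = -0.1405526
(Column j=1 coincides with Simpson's rule on the same nodes.)

-0.14055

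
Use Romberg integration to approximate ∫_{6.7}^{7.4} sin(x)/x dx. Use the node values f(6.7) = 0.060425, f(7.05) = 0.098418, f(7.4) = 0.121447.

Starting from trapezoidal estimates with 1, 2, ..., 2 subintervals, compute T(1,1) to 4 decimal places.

T(0,0) (trapezoid, 1 panel, h=0.7000): 0.063655
T(1,0) (trapezoid, 2 panels, h=0.3500): 0.066274
T(1,1) = 0.066274 + (0.066274 − 0.063655)/3 = 0.067147

0.0671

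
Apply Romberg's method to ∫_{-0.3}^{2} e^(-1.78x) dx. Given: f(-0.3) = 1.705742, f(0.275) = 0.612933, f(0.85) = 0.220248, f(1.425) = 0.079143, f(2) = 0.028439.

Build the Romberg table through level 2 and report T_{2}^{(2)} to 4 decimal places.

T_{0}^{(0)} (trapezoid, 1 panel, h=2.3000): 1.994308
T_{1}^{(0)} (trapezoid, 2 panels, h=1.1500): 1.250439
T_{2}^{(0)} (trapezoid, 4 panels, h=0.5750): 1.023163
T_{1}^{(1)} = 1.250439 + (1.250439 − 1.994308)/3 = 1.002483
T_{2}^{(1)} = 1.023163 + (1.023163 − 1.250439)/3 = 0.947404
T_{2}^{(2)} = 0.947404 + (0.947404 − 1.002483)/15 = 0.943732

0.9437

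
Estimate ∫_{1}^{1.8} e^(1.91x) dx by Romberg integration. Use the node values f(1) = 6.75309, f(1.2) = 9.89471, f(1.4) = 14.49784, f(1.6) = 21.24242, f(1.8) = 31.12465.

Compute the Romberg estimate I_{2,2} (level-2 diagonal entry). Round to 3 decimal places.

12.760

I_{0,0} (trapezoid, 1 panel, h=0.8000): 15.15110
I_{1,0} (trapezoid, 2 panels, h=0.4000): 13.37468
I_{2,0} (trapezoid, 4 panels, h=0.2000): 12.91477
I_{1,1} = 13.37468 + (13.37468 − 15.15110)/3 = 12.78254
I_{2,1} = 12.91477 + (12.91477 − 13.37468)/3 = 12.76147
I_{2,2} = 12.76147 + (12.76147 − 12.78254)/15 = 12.76007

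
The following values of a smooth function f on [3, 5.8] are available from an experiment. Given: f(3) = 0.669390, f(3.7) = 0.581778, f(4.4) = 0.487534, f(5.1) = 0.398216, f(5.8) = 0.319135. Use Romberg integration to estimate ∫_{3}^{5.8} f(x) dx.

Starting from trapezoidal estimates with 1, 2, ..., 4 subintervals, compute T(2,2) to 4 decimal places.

T(0,0) (trapezoid, 1 panel, h=2.8000): 1.383935
T(1,0) (trapezoid, 2 panels, h=1.4000): 1.374515
T(2,0) (trapezoid, 4 panels, h=0.7000): 1.373253
T(1,1) = 1.374515 + (1.374515 − 1.383935)/3 = 1.371375
T(2,1) = 1.373253 + (1.373253 − 1.374515)/3 = 1.372832
T(2,2) = 1.372832 + (1.372832 − 1.371375)/15 = 1.372929

1.3729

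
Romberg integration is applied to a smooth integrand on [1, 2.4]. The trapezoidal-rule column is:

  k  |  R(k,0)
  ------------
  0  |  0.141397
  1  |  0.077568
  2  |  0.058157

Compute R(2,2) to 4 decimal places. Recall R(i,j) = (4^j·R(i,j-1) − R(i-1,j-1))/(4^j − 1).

Richardson extrapolation on the trapezoidal column (denominator 4−1=3):
R(1,1) = 0.077568 + (0.077568 − 0.141397)/3 = 0.056292
R(2,1) = 0.058157 + (0.058157 − 0.077568)/3 = 0.051687
R(2,2) = (16·0.051687 − 0.056292) / 15 = 0.051380

0.0514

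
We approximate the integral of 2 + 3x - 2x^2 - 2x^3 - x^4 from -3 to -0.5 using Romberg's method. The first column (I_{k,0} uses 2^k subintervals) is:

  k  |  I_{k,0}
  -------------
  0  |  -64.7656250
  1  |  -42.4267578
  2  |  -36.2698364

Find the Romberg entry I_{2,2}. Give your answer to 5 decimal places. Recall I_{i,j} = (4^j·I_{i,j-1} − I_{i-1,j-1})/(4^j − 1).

-34.16667

Richardson extrapolation on the trapezoidal column (denominator 4−1=3):
I_{1,1} = (4·(-42.4267578) − (-64.7656250)) / 3 = -34.9804687
I_{2,1} = (4·(-36.2698364) − (-42.4267578)) / 3 = -34.2175293
I_{2,2} = (16·(-34.2175293) − (-34.9804687)) / 15 = -34.1666667
(Column j=1 coincides with Simpson's rule on the same nodes.)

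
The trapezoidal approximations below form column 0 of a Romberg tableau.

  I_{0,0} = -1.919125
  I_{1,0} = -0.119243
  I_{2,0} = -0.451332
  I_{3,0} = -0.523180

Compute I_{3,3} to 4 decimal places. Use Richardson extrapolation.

-0.5448

Richardson extrapolation on the trapezoidal column (denominator 4−1=3):
I_{1,1} = (4·(-0.119243) − (-1.919125)) / 3 = 0.480718
I_{2,1} = (4·(-0.451332) − (-0.119243)) / 3 = -0.562028
I_{3,1} = -0.523180 + (-0.523180 − (-0.451332))/3 = -0.547129
I_{2,2} = (16·(-0.562028) − 0.480718) / 15 = -0.631544
I_{3,2} = -0.547129 + (-0.547129 − (-0.562028))/15 = -0.546136
I_{3,3} = -0.546136 + (-0.546136 − (-0.631544))/63 = -0.544780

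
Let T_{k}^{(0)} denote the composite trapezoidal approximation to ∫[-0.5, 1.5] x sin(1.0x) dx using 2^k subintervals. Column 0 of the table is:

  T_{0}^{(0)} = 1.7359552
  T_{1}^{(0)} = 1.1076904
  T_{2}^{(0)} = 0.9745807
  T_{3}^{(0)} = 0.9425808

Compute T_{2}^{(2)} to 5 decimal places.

T_{1}^{(1)} = 1.1076904 + (1.1076904 − 1.7359552)/3 = 0.8982688
T_{2}^{(1)} = (4·0.9745807 − 1.1076904) / 3 = 0.9302108
T_{2}^{(2)} = (16·0.9302108 − 0.8982688) / 15 = 0.9323403
(Column j=1 coincides with Simpson's rule on the same nodes.)

0.93234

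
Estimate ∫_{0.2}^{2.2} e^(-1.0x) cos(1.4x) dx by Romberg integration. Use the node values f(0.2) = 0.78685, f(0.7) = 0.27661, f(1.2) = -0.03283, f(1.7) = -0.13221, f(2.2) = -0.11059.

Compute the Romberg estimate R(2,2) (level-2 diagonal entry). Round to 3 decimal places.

R(0,0) (trapezoid, 1 panel, h=2.0000): 0.67626
R(1,0) (trapezoid, 2 panels, h=1.0000): 0.30530
R(2,0) (trapezoid, 4 panels, h=0.5000): 0.22485
R(1,1) = 0.30530 + (0.30530 − 0.67626)/3 = 0.18165
R(2,1) = 0.22485 + (0.22485 − 0.30530)/3 = 0.19803
R(2,2) = 0.19803 + (0.19803 − 0.18165)/15 = 0.19912

0.199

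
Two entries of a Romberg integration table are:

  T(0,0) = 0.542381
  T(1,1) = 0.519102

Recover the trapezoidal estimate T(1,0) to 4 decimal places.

From T(1,1) = (4·T(1,0) − T(0,0))/3, solve for T(1,0):
4·T(1,0) = 3·0.519102 + 0.542381 = 2.099687
T(1,0) = 0.524922

0.5249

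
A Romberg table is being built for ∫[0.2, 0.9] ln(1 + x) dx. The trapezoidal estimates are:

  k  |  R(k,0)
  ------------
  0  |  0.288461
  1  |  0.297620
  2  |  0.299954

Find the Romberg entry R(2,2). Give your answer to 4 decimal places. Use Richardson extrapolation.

Richardson extrapolation on the trapezoidal column (denominator 4−1=3):
R(1,1) = (4·0.297620 − 0.288461) / 3 = 0.300673
R(2,1) = 0.299954 + (0.299954 − 0.297620)/3 = 0.300732
R(2,2) = 0.300732 + (0.300732 − 0.300673)/15 = 0.300736

0.3007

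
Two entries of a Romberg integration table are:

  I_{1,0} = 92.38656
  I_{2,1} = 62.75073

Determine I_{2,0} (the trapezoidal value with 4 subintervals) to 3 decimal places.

From I_{2,1} = (4·I_{2,0} − I_{1,0})/3, solve for I_{2,0}:
4·I_{2,0} = 3·62.75073 + 92.38656 = 280.63875
I_{2,0} = 70.15969

70.160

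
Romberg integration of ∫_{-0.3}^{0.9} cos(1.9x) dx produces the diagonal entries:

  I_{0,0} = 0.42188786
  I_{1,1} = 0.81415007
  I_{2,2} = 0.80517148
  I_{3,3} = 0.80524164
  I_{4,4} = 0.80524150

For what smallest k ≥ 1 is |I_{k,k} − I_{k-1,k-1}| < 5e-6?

|I_{1,1} − I_{0,0}| = 0.39226221 ≥ 5e-6
|I_{2,2} − I_{1,1}| = 0.00897859 ≥ 5e-6
|I_{3,3} − I_{2,2}| = 0.00007016 ≥ 5e-6
|I_{4,4} − I_{3,3}| = 0.00000014 < 5e-6

k = 4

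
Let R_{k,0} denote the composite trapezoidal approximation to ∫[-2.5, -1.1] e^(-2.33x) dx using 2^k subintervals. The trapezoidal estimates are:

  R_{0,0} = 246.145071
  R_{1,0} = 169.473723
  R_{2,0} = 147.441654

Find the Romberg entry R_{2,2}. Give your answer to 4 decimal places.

139.8430

Richardson extrapolation on the trapezoidal column (denominator 4−1=3):
R_{1,1} = (4·169.473723 − 246.145071) / 3 = 143.916607
R_{2,1} = 147.441654 + (147.441654 − 169.473723)/3 = 140.097631
R_{2,2} = (16·140.097631 − 143.916607) / 15 = 139.843033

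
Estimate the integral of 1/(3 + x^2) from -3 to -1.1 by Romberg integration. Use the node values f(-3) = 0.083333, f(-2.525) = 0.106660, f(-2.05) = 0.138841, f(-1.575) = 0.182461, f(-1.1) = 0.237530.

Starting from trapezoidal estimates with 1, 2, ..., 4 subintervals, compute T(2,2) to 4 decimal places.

T(0,0) (trapezoid, 1 panel, h=1.9000): 0.304820
T(1,0) (trapezoid, 2 panels, h=0.9500): 0.284309
T(2,0) (trapezoid, 4 panels, h=0.4750): 0.279487
T(1,1) = 0.284309 + (0.284309 − 0.304820)/3 = 0.277472
T(2,1) = 0.279487 + (0.279487 − 0.284309)/3 = 0.277880
T(2,2) = 0.277880 + (0.277880 − 0.277472)/15 = 0.277907

0.2779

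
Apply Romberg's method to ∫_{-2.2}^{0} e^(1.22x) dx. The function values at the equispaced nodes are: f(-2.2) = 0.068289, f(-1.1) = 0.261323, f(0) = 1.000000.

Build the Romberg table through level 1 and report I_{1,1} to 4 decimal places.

I_{0,0} (trapezoid, 1 panel, h=2.2000): 1.175118
I_{1,0} (trapezoid, 2 panels, h=1.1000): 0.875014
I_{1,1} = 0.875014 + (0.875014 − 1.175118)/3 = 0.774979

0.7750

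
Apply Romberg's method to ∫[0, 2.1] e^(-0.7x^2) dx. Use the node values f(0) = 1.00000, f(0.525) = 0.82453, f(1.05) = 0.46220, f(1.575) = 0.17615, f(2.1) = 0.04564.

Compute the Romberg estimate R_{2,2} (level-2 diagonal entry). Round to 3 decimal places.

R_{0,0} (trapezoid, 1 panel, h=2.1000): 1.09792
R_{1,0} (trapezoid, 2 panels, h=1.0500): 1.03427
R_{2,0} (trapezoid, 4 panels, h=0.5250): 1.04249
R_{1,1} = 1.03427 + (1.03427 − 1.09792)/3 = 1.01305
R_{2,1} = 1.04249 + (1.04249 − 1.03427)/3 = 1.04523
R_{2,2} = 1.04523 + (1.04523 − 1.01305)/15 = 1.04738

1.047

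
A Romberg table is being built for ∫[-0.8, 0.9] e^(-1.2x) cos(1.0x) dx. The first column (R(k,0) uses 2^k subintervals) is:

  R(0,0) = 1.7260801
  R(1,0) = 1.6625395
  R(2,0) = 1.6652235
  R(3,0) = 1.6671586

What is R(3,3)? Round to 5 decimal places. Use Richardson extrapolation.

Richardson extrapolation on the trapezoidal column (denominator 4−1=3):
R(1,1) = 1.6625395 + (1.6625395 − 1.7260801)/3 = 1.6413593
R(2,1) = (4·1.6652235 − 1.6625395) / 3 = 1.6661182
R(3,1) = 1.6671586 + (1.6671586 − 1.6652235)/3 = 1.6678036
R(2,2) = 1.6661182 + (1.6661182 − 1.6413593)/15 = 1.6677688
R(3,2) = (16·1.6678036 − 1.6661182) / 15 = 1.6679160
R(3,3) = (64·1.6679160 − 1.6677688) / 63 = 1.6679183

1.66792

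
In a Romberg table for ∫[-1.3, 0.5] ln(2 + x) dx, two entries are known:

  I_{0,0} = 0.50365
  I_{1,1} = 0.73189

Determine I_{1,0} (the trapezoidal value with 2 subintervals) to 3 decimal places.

0.675

From I_{1,1} = (4·I_{1,0} − I_{0,0})/3, solve for I_{1,0}:
4·I_{1,0} = 3·0.73189 + 0.50365 = 2.69932
I_{1,0} = 0.67483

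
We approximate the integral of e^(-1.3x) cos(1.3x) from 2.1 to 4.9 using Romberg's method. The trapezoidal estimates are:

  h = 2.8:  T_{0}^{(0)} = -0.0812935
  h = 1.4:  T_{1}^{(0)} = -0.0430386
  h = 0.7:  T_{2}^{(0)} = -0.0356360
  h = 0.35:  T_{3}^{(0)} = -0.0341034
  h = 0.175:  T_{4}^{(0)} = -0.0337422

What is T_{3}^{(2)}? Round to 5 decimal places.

Richardson extrapolation on the trapezoidal column (denominator 4−1=3):
T_{2}^{(1)} = -0.0356360 + (-0.0356360 − (-0.0430386))/3 = -0.0331685
T_{3}^{(1)} = (4·(-0.0341034) − (-0.0356360)) / 3 = -0.0335925
T_{3}^{(2)} = (16·(-0.0335925) − (-0.0331685)) / 15 = -0.0336208

-0.03362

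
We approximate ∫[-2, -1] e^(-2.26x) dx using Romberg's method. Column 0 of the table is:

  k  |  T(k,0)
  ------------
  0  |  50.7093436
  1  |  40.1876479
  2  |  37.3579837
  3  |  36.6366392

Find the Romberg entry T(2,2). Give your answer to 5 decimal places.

36.39705

T(1,1) = 40.1876479 + (40.1876479 − 50.7093436)/3 = 36.6804160
T(2,1) = 37.3579837 + (37.3579837 − 40.1876479)/3 = 36.4147623
T(2,2) = (16·36.4147623 − 36.6804160) / 15 = 36.3970521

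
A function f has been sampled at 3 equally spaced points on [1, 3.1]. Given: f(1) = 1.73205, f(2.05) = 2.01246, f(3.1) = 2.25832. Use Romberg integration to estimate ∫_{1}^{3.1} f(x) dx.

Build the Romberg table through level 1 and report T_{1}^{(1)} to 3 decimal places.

4.214

T_{0}^{(0)} (trapezoid, 1 panel, h=2.1000): 4.18989
T_{1}^{(0)} (trapezoid, 2 panels, h=1.0500): 4.20803
T_{1}^{(1)} = 4.20803 + (4.20803 − 4.18989)/3 = 4.21408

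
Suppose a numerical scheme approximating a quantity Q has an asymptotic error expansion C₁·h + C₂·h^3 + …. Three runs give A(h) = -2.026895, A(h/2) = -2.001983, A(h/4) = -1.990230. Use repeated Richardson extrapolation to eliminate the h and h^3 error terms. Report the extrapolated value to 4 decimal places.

First eliminate the h term (factor 2^1 = 2):
  B₁ = (2·(-2.001983) − (-2.026895))/1 = -1.977071
  B₂ = (2·(-1.990230) − (-2.001983))/1 = -1.978477
Then eliminate the h^3 term (factor 2^3 = 8):
  (8·(-1.978477) − (-1.977071))/7 = -1.978678

-1.9787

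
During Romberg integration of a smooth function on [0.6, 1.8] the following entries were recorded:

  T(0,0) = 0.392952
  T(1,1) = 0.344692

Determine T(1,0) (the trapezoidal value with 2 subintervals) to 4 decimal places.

From T(1,1) = (4·T(1,0) − T(0,0))/3, solve for T(1,0):
4·T(1,0) = 3·0.344692 + 0.392952 = 1.427028
T(1,0) = 0.356757

0.3568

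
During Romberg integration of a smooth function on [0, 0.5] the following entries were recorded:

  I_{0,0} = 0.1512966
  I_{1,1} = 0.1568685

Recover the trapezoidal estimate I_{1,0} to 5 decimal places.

0.15548

From I_{1,1} = (4·I_{1,0} − I_{0,0})/3, solve for I_{1,0}:
4·I_{1,0} = 3·0.1568685 + 0.1512966 = 0.6219021
I_{1,0} = 0.1554755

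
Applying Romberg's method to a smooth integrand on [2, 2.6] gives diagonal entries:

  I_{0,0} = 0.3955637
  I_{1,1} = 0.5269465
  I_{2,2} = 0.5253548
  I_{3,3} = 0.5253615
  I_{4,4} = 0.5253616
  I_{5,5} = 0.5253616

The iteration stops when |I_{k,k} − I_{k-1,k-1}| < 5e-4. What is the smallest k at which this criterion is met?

k = 3

|I_{1,1} − I_{0,0}| = 0.1313828 ≥ 5e-4
|I_{2,2} − I_{1,1}| = 0.0015917 ≥ 5e-4
|I_{3,3} − I_{2,2}| = 0.0000067 < 5e-4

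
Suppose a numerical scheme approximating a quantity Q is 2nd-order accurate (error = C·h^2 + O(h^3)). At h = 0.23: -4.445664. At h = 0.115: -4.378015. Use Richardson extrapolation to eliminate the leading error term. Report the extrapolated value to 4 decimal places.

Extrapolated value = (4·A(h/2) − A(h)) / (4 − 1)
= (4·(-4.378015) − (-4.445664)) / 3
= -13.066396 / 3 = -4.355465

-4.3555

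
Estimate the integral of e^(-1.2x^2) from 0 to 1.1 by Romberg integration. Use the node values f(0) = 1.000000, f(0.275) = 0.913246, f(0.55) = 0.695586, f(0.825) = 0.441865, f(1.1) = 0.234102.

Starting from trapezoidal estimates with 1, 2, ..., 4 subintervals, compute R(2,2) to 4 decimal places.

0.7376

R(0,0) (trapezoid, 1 panel, h=1.1000): 0.678756
R(1,0) (trapezoid, 2 panels, h=0.5500): 0.721950
R(2,0) (trapezoid, 4 panels, h=0.2750): 0.733631
R(1,1) = 0.721950 + (0.721950 − 0.678756)/3 = 0.736348
R(2,1) = 0.733631 + (0.733631 − 0.721950)/3 = 0.737525
R(2,2) = 0.737525 + (0.737525 − 0.736348)/15 = 0.737603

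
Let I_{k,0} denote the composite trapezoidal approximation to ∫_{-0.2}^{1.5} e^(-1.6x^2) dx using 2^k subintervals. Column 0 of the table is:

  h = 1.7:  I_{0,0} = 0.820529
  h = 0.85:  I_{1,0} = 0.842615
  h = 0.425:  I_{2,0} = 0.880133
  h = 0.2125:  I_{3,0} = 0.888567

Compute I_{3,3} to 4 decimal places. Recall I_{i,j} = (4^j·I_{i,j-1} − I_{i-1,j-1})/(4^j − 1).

0.8912

I_{1,1} = 0.842615 + (0.842615 − 0.820529)/3 = 0.849977
I_{2,1} = (4·0.880133 − 0.842615) / 3 = 0.892639
I_{3,1} = (4·0.888567 − 0.880133) / 3 = 0.891378
I_{2,2} = (16·0.892639 − 0.849977) / 15 = 0.895483
I_{3,2} = 0.891378 + (0.891378 − 0.892639)/15 = 0.891294
I_{3,3} = (64·0.891294 − 0.895483) / 63 = 0.891228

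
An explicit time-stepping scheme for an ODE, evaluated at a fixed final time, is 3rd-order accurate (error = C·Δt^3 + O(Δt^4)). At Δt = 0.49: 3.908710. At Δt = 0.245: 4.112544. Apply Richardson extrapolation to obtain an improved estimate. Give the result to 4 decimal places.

4.1417

The leading error scales as Δt^3; refining by a factor of 2 reduces it by 2^3 = 8.
Extrapolated value = (8·A(Δt/2) − A(Δt)) / (8 − 1)
= (8·4.112544 − 3.908710) / 7
= 28.991642 / 7 = 4.141663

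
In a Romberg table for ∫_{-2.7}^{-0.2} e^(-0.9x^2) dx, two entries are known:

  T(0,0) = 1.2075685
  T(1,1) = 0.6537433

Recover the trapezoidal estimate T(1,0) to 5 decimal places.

0.79220

From T(1,1) = (4·T(1,0) − T(0,0))/3, solve for T(1,0):
4·T(1,0) = 3·0.6537433 + 1.2075685 = 3.1687984
T(1,0) = 0.7921996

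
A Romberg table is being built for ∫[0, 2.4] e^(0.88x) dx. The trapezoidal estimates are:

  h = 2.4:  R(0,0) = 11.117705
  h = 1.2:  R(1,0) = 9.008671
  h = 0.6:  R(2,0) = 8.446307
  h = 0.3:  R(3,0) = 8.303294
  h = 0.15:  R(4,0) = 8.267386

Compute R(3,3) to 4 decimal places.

Richardson extrapolation on the trapezoidal column (denominator 4−1=3):
R(1,1) = (4·9.008671 − 11.117705) / 3 = 8.305660
R(2,1) = 8.446307 + (8.446307 − 9.008671)/3 = 8.258852
R(3,1) = 8.303294 + (8.303294 − 8.446307)/3 = 8.255623
R(2,2) = 8.258852 + (8.258852 − 8.305660)/15 = 8.255731
R(3,2) = 8.255623 + (8.255623 − 8.258852)/15 = 8.255408
R(3,3) = 8.255408 + (8.255408 − 8.255731)/63 = 8.255403

8.2554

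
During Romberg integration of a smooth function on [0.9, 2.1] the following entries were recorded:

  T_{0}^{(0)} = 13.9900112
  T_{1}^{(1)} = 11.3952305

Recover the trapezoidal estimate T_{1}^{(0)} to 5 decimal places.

12.04393

From T_{1}^{(1)} = (4·T_{1}^{(0)} − T_{0}^{(0)})/3, solve for T_{1}^{(0)}:
4·T_{1}^{(0)} = 3·11.3952305 + 13.9900112 = 48.1757027
T_{1}^{(0)} = 12.0439257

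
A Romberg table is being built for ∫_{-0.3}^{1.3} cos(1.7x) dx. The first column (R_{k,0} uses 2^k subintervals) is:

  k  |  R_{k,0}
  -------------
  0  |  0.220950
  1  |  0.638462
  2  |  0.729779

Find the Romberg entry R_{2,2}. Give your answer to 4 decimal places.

Richardson extrapolation on the trapezoidal column (denominator 4−1=3):
R_{1,1} = (4·0.638462 − 0.220950) / 3 = 0.777633
R_{2,1} = 0.729779 + (0.729779 − 0.638462)/3 = 0.760218
R_{2,2} = (16·0.760218 − 0.777633) / 15 = 0.759057

0.7591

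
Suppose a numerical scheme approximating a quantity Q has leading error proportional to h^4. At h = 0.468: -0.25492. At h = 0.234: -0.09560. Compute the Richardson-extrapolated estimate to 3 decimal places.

-0.085

The leading error scales as h^4; refining by a factor of 2 reduces it by 2^4 = 16.
Extrapolated value = (16·A(h/2) − A(h)) / (16 − 1)
= (16·(-0.09560) − (-0.25492)) / 15
= -1.27468 / 15 = -0.08498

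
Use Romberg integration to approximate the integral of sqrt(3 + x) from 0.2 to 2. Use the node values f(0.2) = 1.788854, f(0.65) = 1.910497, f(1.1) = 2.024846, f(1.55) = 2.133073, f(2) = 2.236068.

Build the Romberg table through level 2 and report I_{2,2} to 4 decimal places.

I_{0,0} (trapezoid, 1 panel, h=1.8000): 3.622430
I_{1,0} (trapezoid, 2 panels, h=0.9000): 3.633576
I_{2,0} (trapezoid, 4 panels, h=0.4500): 3.636395
I_{1,1} = 3.633576 + (3.633576 − 3.622430)/3 = 3.637291
I_{2,1} = 3.636395 + (3.636395 − 3.633576)/3 = 3.637335
I_{2,2} = 3.637335 + (3.637335 − 3.637291)/15 = 3.637338

3.6373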